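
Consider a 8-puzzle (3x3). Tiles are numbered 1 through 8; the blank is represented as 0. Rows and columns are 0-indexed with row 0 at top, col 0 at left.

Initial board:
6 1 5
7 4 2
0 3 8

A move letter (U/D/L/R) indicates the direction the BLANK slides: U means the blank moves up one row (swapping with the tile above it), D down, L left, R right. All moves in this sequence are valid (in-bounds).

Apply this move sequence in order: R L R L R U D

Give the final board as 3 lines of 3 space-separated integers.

After move 1 (R):
6 1 5
7 4 2
3 0 8

After move 2 (L):
6 1 5
7 4 2
0 3 8

After move 3 (R):
6 1 5
7 4 2
3 0 8

After move 4 (L):
6 1 5
7 4 2
0 3 8

After move 5 (R):
6 1 5
7 4 2
3 0 8

After move 6 (U):
6 1 5
7 0 2
3 4 8

After move 7 (D):
6 1 5
7 4 2
3 0 8

Answer: 6 1 5
7 4 2
3 0 8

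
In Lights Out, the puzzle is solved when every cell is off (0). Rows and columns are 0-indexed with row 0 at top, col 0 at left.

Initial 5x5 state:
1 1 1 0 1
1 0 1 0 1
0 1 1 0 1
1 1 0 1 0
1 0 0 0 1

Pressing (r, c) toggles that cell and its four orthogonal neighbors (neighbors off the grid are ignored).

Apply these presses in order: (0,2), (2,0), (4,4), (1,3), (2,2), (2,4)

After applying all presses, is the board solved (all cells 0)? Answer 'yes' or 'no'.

Answer: no

Derivation:
After press 1 at (0,2):
1 0 0 1 1
1 0 0 0 1
0 1 1 0 1
1 1 0 1 0
1 0 0 0 1

After press 2 at (2,0):
1 0 0 1 1
0 0 0 0 1
1 0 1 0 1
0 1 0 1 0
1 0 0 0 1

After press 3 at (4,4):
1 0 0 1 1
0 0 0 0 1
1 0 1 0 1
0 1 0 1 1
1 0 0 1 0

After press 4 at (1,3):
1 0 0 0 1
0 0 1 1 0
1 0 1 1 1
0 1 0 1 1
1 0 0 1 0

After press 5 at (2,2):
1 0 0 0 1
0 0 0 1 0
1 1 0 0 1
0 1 1 1 1
1 0 0 1 0

After press 6 at (2,4):
1 0 0 0 1
0 0 0 1 1
1 1 0 1 0
0 1 1 1 0
1 0 0 1 0

Lights still on: 12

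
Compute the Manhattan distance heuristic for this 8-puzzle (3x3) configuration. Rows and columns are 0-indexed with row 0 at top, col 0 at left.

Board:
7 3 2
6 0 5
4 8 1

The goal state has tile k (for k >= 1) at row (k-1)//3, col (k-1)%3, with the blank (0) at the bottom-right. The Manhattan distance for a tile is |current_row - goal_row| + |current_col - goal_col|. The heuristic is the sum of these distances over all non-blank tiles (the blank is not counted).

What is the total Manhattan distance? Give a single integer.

Answer: 12

Derivation:
Tile 7: (0,0)->(2,0) = 2
Tile 3: (0,1)->(0,2) = 1
Tile 2: (0,2)->(0,1) = 1
Tile 6: (1,0)->(1,2) = 2
Tile 5: (1,2)->(1,1) = 1
Tile 4: (2,0)->(1,0) = 1
Tile 8: (2,1)->(2,1) = 0
Tile 1: (2,2)->(0,0) = 4
Sum: 2 + 1 + 1 + 2 + 1 + 1 + 0 + 4 = 12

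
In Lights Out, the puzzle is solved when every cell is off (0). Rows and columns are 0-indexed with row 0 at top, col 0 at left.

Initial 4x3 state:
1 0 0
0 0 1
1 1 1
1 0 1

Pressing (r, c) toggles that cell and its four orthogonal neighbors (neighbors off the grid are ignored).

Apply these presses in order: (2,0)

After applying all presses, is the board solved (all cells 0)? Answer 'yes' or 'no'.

After press 1 at (2,0):
1 0 0
1 0 1
0 0 1
0 0 1

Lights still on: 5

Answer: no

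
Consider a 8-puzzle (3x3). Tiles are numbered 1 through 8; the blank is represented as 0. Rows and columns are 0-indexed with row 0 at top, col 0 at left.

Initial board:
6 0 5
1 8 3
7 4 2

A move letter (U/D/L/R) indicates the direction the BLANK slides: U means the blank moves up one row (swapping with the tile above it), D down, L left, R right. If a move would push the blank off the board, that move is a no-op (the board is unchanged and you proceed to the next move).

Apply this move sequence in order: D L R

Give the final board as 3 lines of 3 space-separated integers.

Answer: 6 8 5
1 0 3
7 4 2

Derivation:
After move 1 (D):
6 8 5
1 0 3
7 4 2

After move 2 (L):
6 8 5
0 1 3
7 4 2

After move 3 (R):
6 8 5
1 0 3
7 4 2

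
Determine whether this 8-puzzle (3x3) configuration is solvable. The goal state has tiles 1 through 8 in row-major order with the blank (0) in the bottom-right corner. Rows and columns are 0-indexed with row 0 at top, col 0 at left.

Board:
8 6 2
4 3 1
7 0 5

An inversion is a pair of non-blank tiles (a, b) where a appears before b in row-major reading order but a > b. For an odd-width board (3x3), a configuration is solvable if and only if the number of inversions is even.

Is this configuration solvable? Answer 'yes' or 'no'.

Answer: no

Derivation:
Inversions (pairs i<j in row-major order where tile[i] > tile[j] > 0): 17
17 is odd, so the puzzle is not solvable.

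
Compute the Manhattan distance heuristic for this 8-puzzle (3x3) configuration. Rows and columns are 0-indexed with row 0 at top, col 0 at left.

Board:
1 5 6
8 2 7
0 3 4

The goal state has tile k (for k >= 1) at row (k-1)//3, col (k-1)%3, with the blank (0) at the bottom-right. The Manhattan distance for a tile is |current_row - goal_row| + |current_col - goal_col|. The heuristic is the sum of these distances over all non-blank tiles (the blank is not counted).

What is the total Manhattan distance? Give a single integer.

Tile 1: (0,0)->(0,0) = 0
Tile 5: (0,1)->(1,1) = 1
Tile 6: (0,2)->(1,2) = 1
Tile 8: (1,0)->(2,1) = 2
Tile 2: (1,1)->(0,1) = 1
Tile 7: (1,2)->(2,0) = 3
Tile 3: (2,1)->(0,2) = 3
Tile 4: (2,2)->(1,0) = 3
Sum: 0 + 1 + 1 + 2 + 1 + 3 + 3 + 3 = 14

Answer: 14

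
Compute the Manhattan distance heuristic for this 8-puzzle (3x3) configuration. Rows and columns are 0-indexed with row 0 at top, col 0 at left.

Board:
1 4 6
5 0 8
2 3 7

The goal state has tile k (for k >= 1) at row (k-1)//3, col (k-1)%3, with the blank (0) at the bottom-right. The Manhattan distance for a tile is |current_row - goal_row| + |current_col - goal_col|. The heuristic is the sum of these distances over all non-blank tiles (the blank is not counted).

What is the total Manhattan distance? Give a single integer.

Tile 1: at (0,0), goal (0,0), distance |0-0|+|0-0| = 0
Tile 4: at (0,1), goal (1,0), distance |0-1|+|1-0| = 2
Tile 6: at (0,2), goal (1,2), distance |0-1|+|2-2| = 1
Tile 5: at (1,0), goal (1,1), distance |1-1|+|0-1| = 1
Tile 8: at (1,2), goal (2,1), distance |1-2|+|2-1| = 2
Tile 2: at (2,0), goal (0,1), distance |2-0|+|0-1| = 3
Tile 3: at (2,1), goal (0,2), distance |2-0|+|1-2| = 3
Tile 7: at (2,2), goal (2,0), distance |2-2|+|2-0| = 2
Sum: 0 + 2 + 1 + 1 + 2 + 3 + 3 + 2 = 14

Answer: 14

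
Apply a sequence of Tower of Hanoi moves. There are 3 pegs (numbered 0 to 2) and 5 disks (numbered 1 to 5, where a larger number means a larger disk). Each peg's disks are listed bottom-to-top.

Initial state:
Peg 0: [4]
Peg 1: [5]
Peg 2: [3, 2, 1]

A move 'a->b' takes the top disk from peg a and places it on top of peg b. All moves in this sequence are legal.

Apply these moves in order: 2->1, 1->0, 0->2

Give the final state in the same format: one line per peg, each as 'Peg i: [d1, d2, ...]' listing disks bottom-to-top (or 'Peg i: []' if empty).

After move 1 (2->1):
Peg 0: [4]
Peg 1: [5, 1]
Peg 2: [3, 2]

After move 2 (1->0):
Peg 0: [4, 1]
Peg 1: [5]
Peg 2: [3, 2]

After move 3 (0->2):
Peg 0: [4]
Peg 1: [5]
Peg 2: [3, 2, 1]

Answer: Peg 0: [4]
Peg 1: [5]
Peg 2: [3, 2, 1]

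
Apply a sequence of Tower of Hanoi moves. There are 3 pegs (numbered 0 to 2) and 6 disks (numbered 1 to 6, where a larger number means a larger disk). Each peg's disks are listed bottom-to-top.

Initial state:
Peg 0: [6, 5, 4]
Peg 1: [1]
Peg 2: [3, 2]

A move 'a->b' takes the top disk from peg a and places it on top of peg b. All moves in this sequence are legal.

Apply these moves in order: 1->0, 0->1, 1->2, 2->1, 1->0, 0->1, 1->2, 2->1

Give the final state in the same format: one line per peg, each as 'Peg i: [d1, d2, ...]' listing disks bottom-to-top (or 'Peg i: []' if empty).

After move 1 (1->0):
Peg 0: [6, 5, 4, 1]
Peg 1: []
Peg 2: [3, 2]

After move 2 (0->1):
Peg 0: [6, 5, 4]
Peg 1: [1]
Peg 2: [3, 2]

After move 3 (1->2):
Peg 0: [6, 5, 4]
Peg 1: []
Peg 2: [3, 2, 1]

After move 4 (2->1):
Peg 0: [6, 5, 4]
Peg 1: [1]
Peg 2: [3, 2]

After move 5 (1->0):
Peg 0: [6, 5, 4, 1]
Peg 1: []
Peg 2: [3, 2]

After move 6 (0->1):
Peg 0: [6, 5, 4]
Peg 1: [1]
Peg 2: [3, 2]

After move 7 (1->2):
Peg 0: [6, 5, 4]
Peg 1: []
Peg 2: [3, 2, 1]

After move 8 (2->1):
Peg 0: [6, 5, 4]
Peg 1: [1]
Peg 2: [3, 2]

Answer: Peg 0: [6, 5, 4]
Peg 1: [1]
Peg 2: [3, 2]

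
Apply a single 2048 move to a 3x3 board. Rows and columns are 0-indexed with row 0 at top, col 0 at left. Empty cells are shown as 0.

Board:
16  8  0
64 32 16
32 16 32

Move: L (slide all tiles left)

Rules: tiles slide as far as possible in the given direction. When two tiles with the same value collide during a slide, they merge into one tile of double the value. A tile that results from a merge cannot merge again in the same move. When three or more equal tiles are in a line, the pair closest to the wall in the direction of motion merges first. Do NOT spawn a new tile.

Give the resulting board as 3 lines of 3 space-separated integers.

Slide left:
row 0: [16, 8, 0] -> [16, 8, 0]
row 1: [64, 32, 16] -> [64, 32, 16]
row 2: [32, 16, 32] -> [32, 16, 32]

Answer: 16  8  0
64 32 16
32 16 32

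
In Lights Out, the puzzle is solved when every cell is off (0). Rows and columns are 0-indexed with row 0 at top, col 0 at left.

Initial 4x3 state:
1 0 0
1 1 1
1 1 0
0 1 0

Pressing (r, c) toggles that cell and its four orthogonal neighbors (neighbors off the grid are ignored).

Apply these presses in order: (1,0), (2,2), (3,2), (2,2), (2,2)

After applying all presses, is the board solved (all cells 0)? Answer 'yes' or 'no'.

After press 1 at (1,0):
0 0 0
0 0 1
0 1 0
0 1 0

After press 2 at (2,2):
0 0 0
0 0 0
0 0 1
0 1 1

After press 3 at (3,2):
0 0 0
0 0 0
0 0 0
0 0 0

After press 4 at (2,2):
0 0 0
0 0 1
0 1 1
0 0 1

After press 5 at (2,2):
0 0 0
0 0 0
0 0 0
0 0 0

Lights still on: 0

Answer: yes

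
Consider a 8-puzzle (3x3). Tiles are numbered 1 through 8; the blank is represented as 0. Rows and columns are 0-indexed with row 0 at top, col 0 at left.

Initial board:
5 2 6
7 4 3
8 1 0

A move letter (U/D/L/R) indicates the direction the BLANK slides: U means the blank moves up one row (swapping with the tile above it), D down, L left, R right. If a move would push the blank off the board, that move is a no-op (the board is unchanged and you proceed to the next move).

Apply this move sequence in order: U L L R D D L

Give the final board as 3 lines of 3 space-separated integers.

After move 1 (U):
5 2 6
7 4 0
8 1 3

After move 2 (L):
5 2 6
7 0 4
8 1 3

After move 3 (L):
5 2 6
0 7 4
8 1 3

After move 4 (R):
5 2 6
7 0 4
8 1 3

After move 5 (D):
5 2 6
7 1 4
8 0 3

After move 6 (D):
5 2 6
7 1 4
8 0 3

After move 7 (L):
5 2 6
7 1 4
0 8 3

Answer: 5 2 6
7 1 4
0 8 3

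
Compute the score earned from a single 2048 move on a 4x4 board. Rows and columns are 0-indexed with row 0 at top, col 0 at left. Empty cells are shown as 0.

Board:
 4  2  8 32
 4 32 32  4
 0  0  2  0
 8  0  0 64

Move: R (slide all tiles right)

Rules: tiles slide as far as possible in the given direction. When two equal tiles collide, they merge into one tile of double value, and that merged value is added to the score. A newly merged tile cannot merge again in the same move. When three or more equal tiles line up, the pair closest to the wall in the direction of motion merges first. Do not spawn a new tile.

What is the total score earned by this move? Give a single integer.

Answer: 64

Derivation:
Slide right:
row 0: [4, 2, 8, 32] -> [4, 2, 8, 32]  score +0 (running 0)
row 1: [4, 32, 32, 4] -> [0, 4, 64, 4]  score +64 (running 64)
row 2: [0, 0, 2, 0] -> [0, 0, 0, 2]  score +0 (running 64)
row 3: [8, 0, 0, 64] -> [0, 0, 8, 64]  score +0 (running 64)
Board after move:
 4  2  8 32
 0  4 64  4
 0  0  0  2
 0  0  8 64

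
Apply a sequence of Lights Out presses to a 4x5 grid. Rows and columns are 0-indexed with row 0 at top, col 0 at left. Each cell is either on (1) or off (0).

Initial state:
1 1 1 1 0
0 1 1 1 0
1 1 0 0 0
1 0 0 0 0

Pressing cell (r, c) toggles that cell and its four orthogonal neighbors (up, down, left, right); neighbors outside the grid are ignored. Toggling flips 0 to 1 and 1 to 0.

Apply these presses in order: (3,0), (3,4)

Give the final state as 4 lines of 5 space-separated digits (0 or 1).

After press 1 at (3,0):
1 1 1 1 0
0 1 1 1 0
0 1 0 0 0
0 1 0 0 0

After press 2 at (3,4):
1 1 1 1 0
0 1 1 1 0
0 1 0 0 1
0 1 0 1 1

Answer: 1 1 1 1 0
0 1 1 1 0
0 1 0 0 1
0 1 0 1 1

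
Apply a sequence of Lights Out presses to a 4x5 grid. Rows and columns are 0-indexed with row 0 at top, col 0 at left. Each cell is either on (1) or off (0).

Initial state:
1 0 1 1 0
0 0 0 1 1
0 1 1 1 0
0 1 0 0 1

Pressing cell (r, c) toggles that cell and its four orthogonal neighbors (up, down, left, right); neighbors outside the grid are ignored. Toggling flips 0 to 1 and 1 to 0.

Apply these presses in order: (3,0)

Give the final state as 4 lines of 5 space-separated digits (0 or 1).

After press 1 at (3,0):
1 0 1 1 0
0 0 0 1 1
1 1 1 1 0
1 0 0 0 1

Answer: 1 0 1 1 0
0 0 0 1 1
1 1 1 1 0
1 0 0 0 1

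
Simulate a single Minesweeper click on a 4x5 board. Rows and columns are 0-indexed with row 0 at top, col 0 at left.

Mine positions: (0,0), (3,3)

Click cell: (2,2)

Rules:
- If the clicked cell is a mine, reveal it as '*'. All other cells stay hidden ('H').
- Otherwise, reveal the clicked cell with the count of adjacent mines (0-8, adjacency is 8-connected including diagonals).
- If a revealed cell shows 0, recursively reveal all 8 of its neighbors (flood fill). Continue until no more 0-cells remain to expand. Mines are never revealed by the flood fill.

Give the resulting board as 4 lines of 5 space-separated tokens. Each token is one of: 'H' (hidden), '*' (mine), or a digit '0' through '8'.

H H H H H
H H H H H
H H 1 H H
H H H H H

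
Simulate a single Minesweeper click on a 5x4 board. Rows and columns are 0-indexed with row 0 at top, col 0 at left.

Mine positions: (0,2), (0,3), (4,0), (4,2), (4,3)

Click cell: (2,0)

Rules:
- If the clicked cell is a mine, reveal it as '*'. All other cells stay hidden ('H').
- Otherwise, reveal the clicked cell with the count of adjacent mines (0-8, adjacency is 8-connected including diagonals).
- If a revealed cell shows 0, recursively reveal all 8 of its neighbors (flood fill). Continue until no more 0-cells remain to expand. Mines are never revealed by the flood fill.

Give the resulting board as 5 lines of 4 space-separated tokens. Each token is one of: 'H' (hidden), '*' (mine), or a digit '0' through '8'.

0 1 H H
0 1 2 2
0 0 0 0
1 2 2 2
H H H H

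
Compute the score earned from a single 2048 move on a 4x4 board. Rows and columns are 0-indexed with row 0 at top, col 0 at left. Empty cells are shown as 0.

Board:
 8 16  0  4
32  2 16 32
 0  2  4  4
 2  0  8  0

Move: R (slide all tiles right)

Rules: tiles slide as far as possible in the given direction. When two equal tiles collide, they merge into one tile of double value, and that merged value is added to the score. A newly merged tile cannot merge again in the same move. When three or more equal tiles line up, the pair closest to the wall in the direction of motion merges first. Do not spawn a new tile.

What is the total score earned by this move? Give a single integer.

Slide right:
row 0: [8, 16, 0, 4] -> [0, 8, 16, 4]  score +0 (running 0)
row 1: [32, 2, 16, 32] -> [32, 2, 16, 32]  score +0 (running 0)
row 2: [0, 2, 4, 4] -> [0, 0, 2, 8]  score +8 (running 8)
row 3: [2, 0, 8, 0] -> [0, 0, 2, 8]  score +0 (running 8)
Board after move:
 0  8 16  4
32  2 16 32
 0  0  2  8
 0  0  2  8

Answer: 8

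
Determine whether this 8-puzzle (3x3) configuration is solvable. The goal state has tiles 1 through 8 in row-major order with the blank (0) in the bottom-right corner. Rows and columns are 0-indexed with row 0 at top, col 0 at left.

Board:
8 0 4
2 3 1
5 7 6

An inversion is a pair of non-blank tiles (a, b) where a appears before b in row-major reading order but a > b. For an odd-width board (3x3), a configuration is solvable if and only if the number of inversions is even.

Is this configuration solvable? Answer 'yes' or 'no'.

Inversions (pairs i<j in row-major order where tile[i] > tile[j] > 0): 13
13 is odd, so the puzzle is not solvable.

Answer: no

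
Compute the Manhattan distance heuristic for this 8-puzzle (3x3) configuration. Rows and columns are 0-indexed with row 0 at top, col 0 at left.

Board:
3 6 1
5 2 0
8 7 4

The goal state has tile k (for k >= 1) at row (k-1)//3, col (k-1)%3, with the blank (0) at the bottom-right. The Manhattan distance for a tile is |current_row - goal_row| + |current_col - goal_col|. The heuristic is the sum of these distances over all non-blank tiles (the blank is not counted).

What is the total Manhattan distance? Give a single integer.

Answer: 13

Derivation:
Tile 3: at (0,0), goal (0,2), distance |0-0|+|0-2| = 2
Tile 6: at (0,1), goal (1,2), distance |0-1|+|1-2| = 2
Tile 1: at (0,2), goal (0,0), distance |0-0|+|2-0| = 2
Tile 5: at (1,0), goal (1,1), distance |1-1|+|0-1| = 1
Tile 2: at (1,1), goal (0,1), distance |1-0|+|1-1| = 1
Tile 8: at (2,0), goal (2,1), distance |2-2|+|0-1| = 1
Tile 7: at (2,1), goal (2,0), distance |2-2|+|1-0| = 1
Tile 4: at (2,2), goal (1,0), distance |2-1|+|2-0| = 3
Sum: 2 + 2 + 2 + 1 + 1 + 1 + 1 + 3 = 13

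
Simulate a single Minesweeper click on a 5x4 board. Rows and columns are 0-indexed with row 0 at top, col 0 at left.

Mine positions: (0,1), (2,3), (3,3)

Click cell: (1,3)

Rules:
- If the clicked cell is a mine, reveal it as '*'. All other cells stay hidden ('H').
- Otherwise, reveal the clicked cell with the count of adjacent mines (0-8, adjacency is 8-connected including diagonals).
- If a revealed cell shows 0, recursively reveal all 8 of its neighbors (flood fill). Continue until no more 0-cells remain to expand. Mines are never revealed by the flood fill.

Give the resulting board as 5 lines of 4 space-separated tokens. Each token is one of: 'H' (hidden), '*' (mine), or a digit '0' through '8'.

H H H H
H H H 1
H H H H
H H H H
H H H H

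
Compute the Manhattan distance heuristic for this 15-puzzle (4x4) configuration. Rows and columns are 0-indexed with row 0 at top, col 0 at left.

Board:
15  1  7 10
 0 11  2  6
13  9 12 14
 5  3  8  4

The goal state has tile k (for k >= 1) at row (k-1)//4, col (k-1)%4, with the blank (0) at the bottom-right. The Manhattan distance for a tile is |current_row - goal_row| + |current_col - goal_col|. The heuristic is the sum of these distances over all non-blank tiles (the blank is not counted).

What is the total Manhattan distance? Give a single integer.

Tile 15: at (0,0), goal (3,2), distance |0-3|+|0-2| = 5
Tile 1: at (0,1), goal (0,0), distance |0-0|+|1-0| = 1
Tile 7: at (0,2), goal (1,2), distance |0-1|+|2-2| = 1
Tile 10: at (0,3), goal (2,1), distance |0-2|+|3-1| = 4
Tile 11: at (1,1), goal (2,2), distance |1-2|+|1-2| = 2
Tile 2: at (1,2), goal (0,1), distance |1-0|+|2-1| = 2
Tile 6: at (1,3), goal (1,1), distance |1-1|+|3-1| = 2
Tile 13: at (2,0), goal (3,0), distance |2-3|+|0-0| = 1
Tile 9: at (2,1), goal (2,0), distance |2-2|+|1-0| = 1
Tile 12: at (2,2), goal (2,3), distance |2-2|+|2-3| = 1
Tile 14: at (2,3), goal (3,1), distance |2-3|+|3-1| = 3
Tile 5: at (3,0), goal (1,0), distance |3-1|+|0-0| = 2
Tile 3: at (3,1), goal (0,2), distance |3-0|+|1-2| = 4
Tile 8: at (3,2), goal (1,3), distance |3-1|+|2-3| = 3
Tile 4: at (3,3), goal (0,3), distance |3-0|+|3-3| = 3
Sum: 5 + 1 + 1 + 4 + 2 + 2 + 2 + 1 + 1 + 1 + 3 + 2 + 4 + 3 + 3 = 35

Answer: 35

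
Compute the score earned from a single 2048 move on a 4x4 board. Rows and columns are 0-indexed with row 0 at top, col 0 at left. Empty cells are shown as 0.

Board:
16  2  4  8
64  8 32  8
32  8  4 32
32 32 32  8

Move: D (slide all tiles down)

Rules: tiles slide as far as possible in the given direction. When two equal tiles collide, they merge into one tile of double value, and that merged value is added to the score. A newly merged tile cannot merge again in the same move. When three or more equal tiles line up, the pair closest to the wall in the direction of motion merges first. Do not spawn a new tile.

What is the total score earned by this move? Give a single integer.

Answer: 96

Derivation:
Slide down:
col 0: [16, 64, 32, 32] -> [0, 16, 64, 64]  score +64 (running 64)
col 1: [2, 8, 8, 32] -> [0, 2, 16, 32]  score +16 (running 80)
col 2: [4, 32, 4, 32] -> [4, 32, 4, 32]  score +0 (running 80)
col 3: [8, 8, 32, 8] -> [0, 16, 32, 8]  score +16 (running 96)
Board after move:
 0  0  4  0
16  2 32 16
64 16  4 32
64 32 32  8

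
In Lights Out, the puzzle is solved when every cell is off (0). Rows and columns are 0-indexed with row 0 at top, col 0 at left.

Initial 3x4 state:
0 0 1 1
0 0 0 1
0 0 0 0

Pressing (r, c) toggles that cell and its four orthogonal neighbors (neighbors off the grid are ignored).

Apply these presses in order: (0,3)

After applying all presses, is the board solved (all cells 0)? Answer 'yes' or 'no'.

After press 1 at (0,3):
0 0 0 0
0 0 0 0
0 0 0 0

Lights still on: 0

Answer: yes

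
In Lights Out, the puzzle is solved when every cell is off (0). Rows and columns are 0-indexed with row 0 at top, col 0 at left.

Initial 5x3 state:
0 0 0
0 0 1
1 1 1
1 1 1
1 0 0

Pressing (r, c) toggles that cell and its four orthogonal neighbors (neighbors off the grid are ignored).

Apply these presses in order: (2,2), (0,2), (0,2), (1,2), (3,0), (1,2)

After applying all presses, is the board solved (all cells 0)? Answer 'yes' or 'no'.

After press 1 at (2,2):
0 0 0
0 0 0
1 0 0
1 1 0
1 0 0

After press 2 at (0,2):
0 1 1
0 0 1
1 0 0
1 1 0
1 0 0

After press 3 at (0,2):
0 0 0
0 0 0
1 0 0
1 1 0
1 0 0

After press 4 at (1,2):
0 0 1
0 1 1
1 0 1
1 1 0
1 0 0

After press 5 at (3,0):
0 0 1
0 1 1
0 0 1
0 0 0
0 0 0

After press 6 at (1,2):
0 0 0
0 0 0
0 0 0
0 0 0
0 0 0

Lights still on: 0

Answer: yes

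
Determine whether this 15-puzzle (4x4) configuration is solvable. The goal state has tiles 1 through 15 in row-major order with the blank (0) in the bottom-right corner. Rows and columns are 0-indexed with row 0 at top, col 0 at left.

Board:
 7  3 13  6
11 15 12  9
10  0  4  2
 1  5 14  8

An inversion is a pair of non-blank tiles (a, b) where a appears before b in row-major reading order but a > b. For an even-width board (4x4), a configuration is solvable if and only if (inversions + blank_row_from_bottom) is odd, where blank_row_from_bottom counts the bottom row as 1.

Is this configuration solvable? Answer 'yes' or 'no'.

Inversions: 59
Blank is in row 2 (0-indexed from top), which is row 2 counting from the bottom (bottom = 1).
59 + 2 = 61, which is odd, so the puzzle is solvable.

Answer: yes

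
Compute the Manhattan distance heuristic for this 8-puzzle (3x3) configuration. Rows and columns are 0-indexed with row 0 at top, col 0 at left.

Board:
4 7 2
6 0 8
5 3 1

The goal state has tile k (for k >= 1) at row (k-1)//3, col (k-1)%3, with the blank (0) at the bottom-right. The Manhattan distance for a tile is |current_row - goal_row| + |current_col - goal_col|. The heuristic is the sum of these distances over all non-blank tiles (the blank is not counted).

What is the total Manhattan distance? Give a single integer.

Tile 4: (0,0)->(1,0) = 1
Tile 7: (0,1)->(2,0) = 3
Tile 2: (0,2)->(0,1) = 1
Tile 6: (1,0)->(1,2) = 2
Tile 8: (1,2)->(2,1) = 2
Tile 5: (2,0)->(1,1) = 2
Tile 3: (2,1)->(0,2) = 3
Tile 1: (2,2)->(0,0) = 4
Sum: 1 + 3 + 1 + 2 + 2 + 2 + 3 + 4 = 18

Answer: 18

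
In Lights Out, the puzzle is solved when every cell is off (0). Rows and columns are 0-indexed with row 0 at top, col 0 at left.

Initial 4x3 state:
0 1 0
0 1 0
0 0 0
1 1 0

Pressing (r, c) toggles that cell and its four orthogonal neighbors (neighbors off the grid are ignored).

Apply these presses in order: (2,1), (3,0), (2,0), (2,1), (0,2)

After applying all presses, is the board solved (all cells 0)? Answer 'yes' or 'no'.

Answer: no

Derivation:
After press 1 at (2,1):
0 1 0
0 0 0
1 1 1
1 0 0

After press 2 at (3,0):
0 1 0
0 0 0
0 1 1
0 1 0

After press 3 at (2,0):
0 1 0
1 0 0
1 0 1
1 1 0

After press 4 at (2,1):
0 1 0
1 1 0
0 1 0
1 0 0

After press 5 at (0,2):
0 0 1
1 1 1
0 1 0
1 0 0

Lights still on: 6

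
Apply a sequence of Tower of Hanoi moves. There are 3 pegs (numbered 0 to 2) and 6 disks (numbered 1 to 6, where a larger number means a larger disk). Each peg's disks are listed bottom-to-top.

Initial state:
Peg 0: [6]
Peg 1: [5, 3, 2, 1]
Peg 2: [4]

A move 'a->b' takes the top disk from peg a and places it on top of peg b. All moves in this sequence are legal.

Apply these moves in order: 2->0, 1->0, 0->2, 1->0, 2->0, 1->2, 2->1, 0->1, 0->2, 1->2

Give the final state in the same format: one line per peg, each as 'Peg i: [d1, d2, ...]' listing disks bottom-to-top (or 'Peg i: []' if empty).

Answer: Peg 0: [6, 4]
Peg 1: [5, 3]
Peg 2: [2, 1]

Derivation:
After move 1 (2->0):
Peg 0: [6, 4]
Peg 1: [5, 3, 2, 1]
Peg 2: []

After move 2 (1->0):
Peg 0: [6, 4, 1]
Peg 1: [5, 3, 2]
Peg 2: []

After move 3 (0->2):
Peg 0: [6, 4]
Peg 1: [5, 3, 2]
Peg 2: [1]

After move 4 (1->0):
Peg 0: [6, 4, 2]
Peg 1: [5, 3]
Peg 2: [1]

After move 5 (2->0):
Peg 0: [6, 4, 2, 1]
Peg 1: [5, 3]
Peg 2: []

After move 6 (1->2):
Peg 0: [6, 4, 2, 1]
Peg 1: [5]
Peg 2: [3]

After move 7 (2->1):
Peg 0: [6, 4, 2, 1]
Peg 1: [5, 3]
Peg 2: []

After move 8 (0->1):
Peg 0: [6, 4, 2]
Peg 1: [5, 3, 1]
Peg 2: []

After move 9 (0->2):
Peg 0: [6, 4]
Peg 1: [5, 3, 1]
Peg 2: [2]

After move 10 (1->2):
Peg 0: [6, 4]
Peg 1: [5, 3]
Peg 2: [2, 1]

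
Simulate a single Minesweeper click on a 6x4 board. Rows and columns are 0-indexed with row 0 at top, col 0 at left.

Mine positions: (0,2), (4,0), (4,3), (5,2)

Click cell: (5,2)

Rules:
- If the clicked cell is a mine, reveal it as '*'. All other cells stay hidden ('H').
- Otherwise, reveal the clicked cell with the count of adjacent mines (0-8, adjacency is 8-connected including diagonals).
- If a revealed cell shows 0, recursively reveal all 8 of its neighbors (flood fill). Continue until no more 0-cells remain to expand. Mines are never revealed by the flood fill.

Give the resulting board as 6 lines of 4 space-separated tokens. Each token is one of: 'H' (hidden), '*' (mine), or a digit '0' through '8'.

H H H H
H H H H
H H H H
H H H H
H H H H
H H * H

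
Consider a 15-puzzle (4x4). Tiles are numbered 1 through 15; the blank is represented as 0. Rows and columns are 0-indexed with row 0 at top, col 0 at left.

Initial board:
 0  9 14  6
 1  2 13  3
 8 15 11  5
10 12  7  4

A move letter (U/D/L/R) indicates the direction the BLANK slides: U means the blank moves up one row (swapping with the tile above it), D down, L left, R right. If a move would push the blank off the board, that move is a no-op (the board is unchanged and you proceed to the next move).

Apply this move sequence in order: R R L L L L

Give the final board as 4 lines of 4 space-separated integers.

Answer:  0  9 14  6
 1  2 13  3
 8 15 11  5
10 12  7  4

Derivation:
After move 1 (R):
 9  0 14  6
 1  2 13  3
 8 15 11  5
10 12  7  4

After move 2 (R):
 9 14  0  6
 1  2 13  3
 8 15 11  5
10 12  7  4

After move 3 (L):
 9  0 14  6
 1  2 13  3
 8 15 11  5
10 12  7  4

After move 4 (L):
 0  9 14  6
 1  2 13  3
 8 15 11  5
10 12  7  4

After move 5 (L):
 0  9 14  6
 1  2 13  3
 8 15 11  5
10 12  7  4

After move 6 (L):
 0  9 14  6
 1  2 13  3
 8 15 11  5
10 12  7  4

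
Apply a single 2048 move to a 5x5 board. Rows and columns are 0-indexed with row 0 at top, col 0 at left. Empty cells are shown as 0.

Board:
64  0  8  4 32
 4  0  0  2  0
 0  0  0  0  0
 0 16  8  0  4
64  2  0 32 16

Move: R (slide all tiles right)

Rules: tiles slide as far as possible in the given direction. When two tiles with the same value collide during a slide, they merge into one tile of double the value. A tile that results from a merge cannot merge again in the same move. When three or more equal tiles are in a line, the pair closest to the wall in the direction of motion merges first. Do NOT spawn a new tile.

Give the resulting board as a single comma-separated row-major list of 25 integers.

Slide right:
row 0: [64, 0, 8, 4, 32] -> [0, 64, 8, 4, 32]
row 1: [4, 0, 0, 2, 0] -> [0, 0, 0, 4, 2]
row 2: [0, 0, 0, 0, 0] -> [0, 0, 0, 0, 0]
row 3: [0, 16, 8, 0, 4] -> [0, 0, 16, 8, 4]
row 4: [64, 2, 0, 32, 16] -> [0, 64, 2, 32, 16]

Answer: 0, 64, 8, 4, 32, 0, 0, 0, 4, 2, 0, 0, 0, 0, 0, 0, 0, 16, 8, 4, 0, 64, 2, 32, 16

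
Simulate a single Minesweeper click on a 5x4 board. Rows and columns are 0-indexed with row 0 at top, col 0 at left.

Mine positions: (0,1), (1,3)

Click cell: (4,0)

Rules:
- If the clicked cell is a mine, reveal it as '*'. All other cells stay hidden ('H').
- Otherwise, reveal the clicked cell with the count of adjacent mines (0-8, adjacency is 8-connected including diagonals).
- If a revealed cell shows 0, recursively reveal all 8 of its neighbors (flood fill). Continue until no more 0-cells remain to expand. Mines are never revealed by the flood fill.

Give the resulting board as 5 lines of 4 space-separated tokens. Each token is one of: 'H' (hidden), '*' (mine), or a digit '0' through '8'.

H H H H
1 1 2 H
0 0 1 1
0 0 0 0
0 0 0 0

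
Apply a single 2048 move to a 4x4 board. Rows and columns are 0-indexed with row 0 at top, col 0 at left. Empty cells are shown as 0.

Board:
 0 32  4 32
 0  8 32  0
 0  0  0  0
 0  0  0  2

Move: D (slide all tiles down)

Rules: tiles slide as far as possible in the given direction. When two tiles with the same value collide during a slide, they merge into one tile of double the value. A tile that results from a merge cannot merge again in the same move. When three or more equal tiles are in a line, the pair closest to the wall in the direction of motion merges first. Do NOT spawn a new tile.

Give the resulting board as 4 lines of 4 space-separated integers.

Answer:  0  0  0  0
 0  0  0  0
 0 32  4 32
 0  8 32  2

Derivation:
Slide down:
col 0: [0, 0, 0, 0] -> [0, 0, 0, 0]
col 1: [32, 8, 0, 0] -> [0, 0, 32, 8]
col 2: [4, 32, 0, 0] -> [0, 0, 4, 32]
col 3: [32, 0, 0, 2] -> [0, 0, 32, 2]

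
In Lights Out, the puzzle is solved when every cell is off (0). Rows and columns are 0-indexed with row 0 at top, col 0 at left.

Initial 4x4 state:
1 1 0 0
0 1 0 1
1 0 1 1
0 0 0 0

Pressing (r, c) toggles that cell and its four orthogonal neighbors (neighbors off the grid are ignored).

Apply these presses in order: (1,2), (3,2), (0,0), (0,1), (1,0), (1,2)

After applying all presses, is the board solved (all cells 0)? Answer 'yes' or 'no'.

Answer: no

Derivation:
After press 1 at (1,2):
1 1 1 0
0 0 1 0
1 0 0 1
0 0 0 0

After press 2 at (3,2):
1 1 1 0
0 0 1 0
1 0 1 1
0 1 1 1

After press 3 at (0,0):
0 0 1 0
1 0 1 0
1 0 1 1
0 1 1 1

After press 4 at (0,1):
1 1 0 0
1 1 1 0
1 0 1 1
0 1 1 1

After press 5 at (1,0):
0 1 0 0
0 0 1 0
0 0 1 1
0 1 1 1

After press 6 at (1,2):
0 1 1 0
0 1 0 1
0 0 0 1
0 1 1 1

Lights still on: 8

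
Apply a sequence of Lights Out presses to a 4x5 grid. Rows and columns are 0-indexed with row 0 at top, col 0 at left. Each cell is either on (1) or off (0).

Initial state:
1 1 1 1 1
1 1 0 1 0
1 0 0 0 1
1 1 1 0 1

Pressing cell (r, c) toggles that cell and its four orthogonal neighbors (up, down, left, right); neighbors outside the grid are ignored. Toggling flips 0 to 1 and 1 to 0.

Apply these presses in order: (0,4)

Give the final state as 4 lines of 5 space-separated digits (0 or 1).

Answer: 1 1 1 0 0
1 1 0 1 1
1 0 0 0 1
1 1 1 0 1

Derivation:
After press 1 at (0,4):
1 1 1 0 0
1 1 0 1 1
1 0 0 0 1
1 1 1 0 1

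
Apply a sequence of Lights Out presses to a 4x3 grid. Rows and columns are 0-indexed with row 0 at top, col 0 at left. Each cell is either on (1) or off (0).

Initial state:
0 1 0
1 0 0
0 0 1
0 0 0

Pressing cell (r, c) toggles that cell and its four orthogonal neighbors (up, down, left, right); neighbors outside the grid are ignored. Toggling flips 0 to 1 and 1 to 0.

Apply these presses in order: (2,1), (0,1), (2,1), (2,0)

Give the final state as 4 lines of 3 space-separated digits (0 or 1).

After press 1 at (2,1):
0 1 0
1 1 0
1 1 0
0 1 0

After press 2 at (0,1):
1 0 1
1 0 0
1 1 0
0 1 0

After press 3 at (2,1):
1 0 1
1 1 0
0 0 1
0 0 0

After press 4 at (2,0):
1 0 1
0 1 0
1 1 1
1 0 0

Answer: 1 0 1
0 1 0
1 1 1
1 0 0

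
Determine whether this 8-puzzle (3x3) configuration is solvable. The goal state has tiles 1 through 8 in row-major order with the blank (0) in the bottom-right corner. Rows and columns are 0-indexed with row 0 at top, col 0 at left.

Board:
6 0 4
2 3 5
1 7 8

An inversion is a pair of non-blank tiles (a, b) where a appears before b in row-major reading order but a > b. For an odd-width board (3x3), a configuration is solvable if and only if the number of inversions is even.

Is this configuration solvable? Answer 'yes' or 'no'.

Answer: no

Derivation:
Inversions (pairs i<j in row-major order where tile[i] > tile[j] > 0): 11
11 is odd, so the puzzle is not solvable.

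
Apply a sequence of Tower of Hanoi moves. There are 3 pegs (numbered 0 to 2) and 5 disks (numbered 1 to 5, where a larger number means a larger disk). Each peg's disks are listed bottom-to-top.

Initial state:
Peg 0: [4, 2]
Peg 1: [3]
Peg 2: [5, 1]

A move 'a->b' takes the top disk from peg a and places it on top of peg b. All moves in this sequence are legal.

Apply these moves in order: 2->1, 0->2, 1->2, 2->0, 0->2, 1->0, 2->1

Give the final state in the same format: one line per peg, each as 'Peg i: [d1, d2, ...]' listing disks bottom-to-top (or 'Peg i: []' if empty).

After move 1 (2->1):
Peg 0: [4, 2]
Peg 1: [3, 1]
Peg 2: [5]

After move 2 (0->2):
Peg 0: [4]
Peg 1: [3, 1]
Peg 2: [5, 2]

After move 3 (1->2):
Peg 0: [4]
Peg 1: [3]
Peg 2: [5, 2, 1]

After move 4 (2->0):
Peg 0: [4, 1]
Peg 1: [3]
Peg 2: [5, 2]

After move 5 (0->2):
Peg 0: [4]
Peg 1: [3]
Peg 2: [5, 2, 1]

After move 6 (1->0):
Peg 0: [4, 3]
Peg 1: []
Peg 2: [5, 2, 1]

After move 7 (2->1):
Peg 0: [4, 3]
Peg 1: [1]
Peg 2: [5, 2]

Answer: Peg 0: [4, 3]
Peg 1: [1]
Peg 2: [5, 2]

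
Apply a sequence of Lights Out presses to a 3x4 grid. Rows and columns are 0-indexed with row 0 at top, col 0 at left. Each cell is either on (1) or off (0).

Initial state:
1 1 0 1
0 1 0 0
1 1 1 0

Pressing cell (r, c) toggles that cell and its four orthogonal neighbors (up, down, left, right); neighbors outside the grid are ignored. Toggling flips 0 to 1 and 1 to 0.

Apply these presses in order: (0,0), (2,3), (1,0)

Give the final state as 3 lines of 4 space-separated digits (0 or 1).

After press 1 at (0,0):
0 0 0 1
1 1 0 0
1 1 1 0

After press 2 at (2,3):
0 0 0 1
1 1 0 1
1 1 0 1

After press 3 at (1,0):
1 0 0 1
0 0 0 1
0 1 0 1

Answer: 1 0 0 1
0 0 0 1
0 1 0 1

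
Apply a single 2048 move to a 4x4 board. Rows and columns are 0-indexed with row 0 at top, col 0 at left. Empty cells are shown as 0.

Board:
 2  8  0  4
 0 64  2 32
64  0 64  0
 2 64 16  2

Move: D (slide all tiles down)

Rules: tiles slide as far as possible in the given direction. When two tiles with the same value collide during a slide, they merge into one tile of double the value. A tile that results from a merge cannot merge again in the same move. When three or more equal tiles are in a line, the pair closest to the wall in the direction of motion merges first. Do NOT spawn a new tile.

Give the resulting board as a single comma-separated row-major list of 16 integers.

Answer: 0, 0, 0, 0, 2, 0, 2, 4, 64, 8, 64, 32, 2, 128, 16, 2

Derivation:
Slide down:
col 0: [2, 0, 64, 2] -> [0, 2, 64, 2]
col 1: [8, 64, 0, 64] -> [0, 0, 8, 128]
col 2: [0, 2, 64, 16] -> [0, 2, 64, 16]
col 3: [4, 32, 0, 2] -> [0, 4, 32, 2]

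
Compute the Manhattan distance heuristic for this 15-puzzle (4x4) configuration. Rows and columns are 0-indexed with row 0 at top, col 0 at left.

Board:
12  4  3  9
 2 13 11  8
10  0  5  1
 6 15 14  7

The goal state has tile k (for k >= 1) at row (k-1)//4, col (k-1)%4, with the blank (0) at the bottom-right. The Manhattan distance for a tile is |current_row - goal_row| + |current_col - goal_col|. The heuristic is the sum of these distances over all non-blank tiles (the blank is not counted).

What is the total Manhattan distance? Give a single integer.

Answer: 35

Derivation:
Tile 12: (0,0)->(2,3) = 5
Tile 4: (0,1)->(0,3) = 2
Tile 3: (0,2)->(0,2) = 0
Tile 9: (0,3)->(2,0) = 5
Tile 2: (1,0)->(0,1) = 2
Tile 13: (1,1)->(3,0) = 3
Tile 11: (1,2)->(2,2) = 1
Tile 8: (1,3)->(1,3) = 0
Tile 10: (2,0)->(2,1) = 1
Tile 5: (2,2)->(1,0) = 3
Tile 1: (2,3)->(0,0) = 5
Tile 6: (3,0)->(1,1) = 3
Tile 15: (3,1)->(3,2) = 1
Tile 14: (3,2)->(3,1) = 1
Tile 7: (3,3)->(1,2) = 3
Sum: 5 + 2 + 0 + 5 + 2 + 3 + 1 + 0 + 1 + 3 + 5 + 3 + 1 + 1 + 3 = 35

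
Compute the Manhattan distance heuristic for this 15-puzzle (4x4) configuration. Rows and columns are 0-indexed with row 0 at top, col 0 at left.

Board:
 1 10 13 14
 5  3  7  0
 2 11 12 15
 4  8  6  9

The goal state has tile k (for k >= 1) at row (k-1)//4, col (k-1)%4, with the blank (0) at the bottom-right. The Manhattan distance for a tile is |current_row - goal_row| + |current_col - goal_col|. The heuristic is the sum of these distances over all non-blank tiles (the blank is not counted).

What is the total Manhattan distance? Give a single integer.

Answer: 38

Derivation:
Tile 1: (0,0)->(0,0) = 0
Tile 10: (0,1)->(2,1) = 2
Tile 13: (0,2)->(3,0) = 5
Tile 14: (0,3)->(3,1) = 5
Tile 5: (1,0)->(1,0) = 0
Tile 3: (1,1)->(0,2) = 2
Tile 7: (1,2)->(1,2) = 0
Tile 2: (2,0)->(0,1) = 3
Tile 11: (2,1)->(2,2) = 1
Tile 12: (2,2)->(2,3) = 1
Tile 15: (2,3)->(3,2) = 2
Tile 4: (3,0)->(0,3) = 6
Tile 8: (3,1)->(1,3) = 4
Tile 6: (3,2)->(1,1) = 3
Tile 9: (3,3)->(2,0) = 4
Sum: 0 + 2 + 5 + 5 + 0 + 2 + 0 + 3 + 1 + 1 + 2 + 6 + 4 + 3 + 4 = 38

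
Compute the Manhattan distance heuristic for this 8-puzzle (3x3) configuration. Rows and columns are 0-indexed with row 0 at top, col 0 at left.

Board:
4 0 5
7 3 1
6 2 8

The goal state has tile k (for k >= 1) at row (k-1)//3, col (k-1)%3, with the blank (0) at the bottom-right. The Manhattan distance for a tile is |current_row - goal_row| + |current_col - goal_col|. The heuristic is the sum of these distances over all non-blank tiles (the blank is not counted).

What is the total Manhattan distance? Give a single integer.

Answer: 15

Derivation:
Tile 4: at (0,0), goal (1,0), distance |0-1|+|0-0| = 1
Tile 5: at (0,2), goal (1,1), distance |0-1|+|2-1| = 2
Tile 7: at (1,0), goal (2,0), distance |1-2|+|0-0| = 1
Tile 3: at (1,1), goal (0,2), distance |1-0|+|1-2| = 2
Tile 1: at (1,2), goal (0,0), distance |1-0|+|2-0| = 3
Tile 6: at (2,0), goal (1,2), distance |2-1|+|0-2| = 3
Tile 2: at (2,1), goal (0,1), distance |2-0|+|1-1| = 2
Tile 8: at (2,2), goal (2,1), distance |2-2|+|2-1| = 1
Sum: 1 + 2 + 1 + 2 + 3 + 3 + 2 + 1 = 15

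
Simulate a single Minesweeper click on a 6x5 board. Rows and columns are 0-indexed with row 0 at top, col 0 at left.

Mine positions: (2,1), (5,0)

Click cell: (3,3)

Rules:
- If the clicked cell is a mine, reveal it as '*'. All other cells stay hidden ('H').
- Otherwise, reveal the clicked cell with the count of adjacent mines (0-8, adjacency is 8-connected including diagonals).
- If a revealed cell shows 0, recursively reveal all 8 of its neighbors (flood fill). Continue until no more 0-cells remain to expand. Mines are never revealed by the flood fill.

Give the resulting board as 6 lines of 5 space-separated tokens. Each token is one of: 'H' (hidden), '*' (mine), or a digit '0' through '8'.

0 0 0 0 0
1 1 1 0 0
H H 1 0 0
H 1 1 0 0
H 1 0 0 0
H 1 0 0 0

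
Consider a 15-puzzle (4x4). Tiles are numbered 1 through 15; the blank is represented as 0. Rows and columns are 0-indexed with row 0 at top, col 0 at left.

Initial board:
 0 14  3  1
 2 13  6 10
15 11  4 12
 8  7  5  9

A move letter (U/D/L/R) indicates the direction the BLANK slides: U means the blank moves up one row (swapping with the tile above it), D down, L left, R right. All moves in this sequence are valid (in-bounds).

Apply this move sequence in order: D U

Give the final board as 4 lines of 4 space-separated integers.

Answer:  0 14  3  1
 2 13  6 10
15 11  4 12
 8  7  5  9

Derivation:
After move 1 (D):
 2 14  3  1
 0 13  6 10
15 11  4 12
 8  7  5  9

After move 2 (U):
 0 14  3  1
 2 13  6 10
15 11  4 12
 8  7  5  9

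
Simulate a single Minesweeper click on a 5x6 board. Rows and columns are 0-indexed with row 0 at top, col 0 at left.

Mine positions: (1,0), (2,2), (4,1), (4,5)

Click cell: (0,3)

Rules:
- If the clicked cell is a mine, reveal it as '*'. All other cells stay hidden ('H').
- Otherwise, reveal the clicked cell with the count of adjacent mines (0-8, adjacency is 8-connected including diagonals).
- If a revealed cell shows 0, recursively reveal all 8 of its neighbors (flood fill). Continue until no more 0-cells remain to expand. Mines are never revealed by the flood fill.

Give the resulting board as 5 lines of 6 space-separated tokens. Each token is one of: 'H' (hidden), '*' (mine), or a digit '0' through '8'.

H 1 0 0 0 0
H 2 1 1 0 0
H H H 1 0 0
H H H 1 1 1
H H H H H H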